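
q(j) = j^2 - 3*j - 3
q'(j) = 2*j - 3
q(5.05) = 7.35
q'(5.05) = 7.10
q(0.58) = -4.40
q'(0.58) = -1.84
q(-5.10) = 38.31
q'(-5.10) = -13.20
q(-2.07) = 7.49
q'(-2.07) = -7.14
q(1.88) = -5.11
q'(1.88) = 0.76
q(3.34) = -1.86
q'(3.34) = 3.68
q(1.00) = -5.00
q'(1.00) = -1.00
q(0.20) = -3.56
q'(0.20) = -2.60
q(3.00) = -3.00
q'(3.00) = 3.00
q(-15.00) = 267.00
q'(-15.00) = -33.00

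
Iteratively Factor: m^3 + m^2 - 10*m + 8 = (m - 1)*(m^2 + 2*m - 8) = (m - 2)*(m - 1)*(m + 4)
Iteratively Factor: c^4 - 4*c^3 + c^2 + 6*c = (c + 1)*(c^3 - 5*c^2 + 6*c) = (c - 2)*(c + 1)*(c^2 - 3*c) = c*(c - 2)*(c + 1)*(c - 3)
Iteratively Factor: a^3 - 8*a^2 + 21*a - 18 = (a - 3)*(a^2 - 5*a + 6) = (a - 3)*(a - 2)*(a - 3)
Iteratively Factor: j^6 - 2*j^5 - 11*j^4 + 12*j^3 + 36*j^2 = (j - 3)*(j^5 + j^4 - 8*j^3 - 12*j^2) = (j - 3)*(j + 2)*(j^4 - j^3 - 6*j^2) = j*(j - 3)*(j + 2)*(j^3 - j^2 - 6*j) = j*(j - 3)*(j + 2)^2*(j^2 - 3*j) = j^2*(j - 3)*(j + 2)^2*(j - 3)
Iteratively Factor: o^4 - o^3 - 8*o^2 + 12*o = (o + 3)*(o^3 - 4*o^2 + 4*o) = o*(o + 3)*(o^2 - 4*o + 4) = o*(o - 2)*(o + 3)*(o - 2)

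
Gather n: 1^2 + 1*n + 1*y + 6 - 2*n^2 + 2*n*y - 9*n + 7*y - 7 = -2*n^2 + n*(2*y - 8) + 8*y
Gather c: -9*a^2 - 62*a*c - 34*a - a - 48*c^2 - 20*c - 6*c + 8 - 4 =-9*a^2 - 35*a - 48*c^2 + c*(-62*a - 26) + 4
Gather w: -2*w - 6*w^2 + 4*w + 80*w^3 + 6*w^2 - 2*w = 80*w^3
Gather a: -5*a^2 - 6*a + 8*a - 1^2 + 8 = -5*a^2 + 2*a + 7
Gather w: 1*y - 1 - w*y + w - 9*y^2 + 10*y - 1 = w*(1 - y) - 9*y^2 + 11*y - 2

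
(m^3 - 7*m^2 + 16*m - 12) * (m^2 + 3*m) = m^5 - 4*m^4 - 5*m^3 + 36*m^2 - 36*m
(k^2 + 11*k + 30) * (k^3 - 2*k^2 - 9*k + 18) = k^5 + 9*k^4 - k^3 - 141*k^2 - 72*k + 540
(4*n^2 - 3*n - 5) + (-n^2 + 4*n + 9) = 3*n^2 + n + 4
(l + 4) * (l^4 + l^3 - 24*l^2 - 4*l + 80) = l^5 + 5*l^4 - 20*l^3 - 100*l^2 + 64*l + 320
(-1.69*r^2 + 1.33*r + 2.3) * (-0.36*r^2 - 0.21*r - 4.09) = 0.6084*r^4 - 0.1239*r^3 + 5.8048*r^2 - 5.9227*r - 9.407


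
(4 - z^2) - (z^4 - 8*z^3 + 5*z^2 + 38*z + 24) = -z^4 + 8*z^3 - 6*z^2 - 38*z - 20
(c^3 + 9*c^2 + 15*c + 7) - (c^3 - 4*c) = 9*c^2 + 19*c + 7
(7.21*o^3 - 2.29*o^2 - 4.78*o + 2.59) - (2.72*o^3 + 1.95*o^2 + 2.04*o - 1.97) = 4.49*o^3 - 4.24*o^2 - 6.82*o + 4.56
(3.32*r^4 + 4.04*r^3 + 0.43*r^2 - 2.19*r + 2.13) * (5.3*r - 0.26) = 17.596*r^5 + 20.5488*r^4 + 1.2286*r^3 - 11.7188*r^2 + 11.8584*r - 0.5538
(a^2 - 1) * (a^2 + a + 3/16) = a^4 + a^3 - 13*a^2/16 - a - 3/16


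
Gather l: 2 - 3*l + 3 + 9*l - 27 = 6*l - 22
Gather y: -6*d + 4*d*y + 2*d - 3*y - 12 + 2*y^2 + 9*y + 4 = -4*d + 2*y^2 + y*(4*d + 6) - 8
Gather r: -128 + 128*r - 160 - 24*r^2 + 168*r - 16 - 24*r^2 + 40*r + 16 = -48*r^2 + 336*r - 288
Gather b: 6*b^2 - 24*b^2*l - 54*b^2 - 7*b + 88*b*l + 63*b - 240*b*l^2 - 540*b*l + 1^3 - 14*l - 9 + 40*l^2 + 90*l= b^2*(-24*l - 48) + b*(-240*l^2 - 452*l + 56) + 40*l^2 + 76*l - 8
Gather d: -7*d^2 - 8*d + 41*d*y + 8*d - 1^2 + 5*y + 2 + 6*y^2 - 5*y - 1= -7*d^2 + 41*d*y + 6*y^2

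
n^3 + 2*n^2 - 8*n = n*(n - 2)*(n + 4)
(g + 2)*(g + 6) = g^2 + 8*g + 12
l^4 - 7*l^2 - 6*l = l*(l - 3)*(l + 1)*(l + 2)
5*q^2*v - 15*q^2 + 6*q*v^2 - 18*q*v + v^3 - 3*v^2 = (q + v)*(5*q + v)*(v - 3)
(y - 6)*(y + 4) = y^2 - 2*y - 24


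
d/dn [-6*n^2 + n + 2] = 1 - 12*n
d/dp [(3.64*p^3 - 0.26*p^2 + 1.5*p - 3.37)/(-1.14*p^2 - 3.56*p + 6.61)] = (-4.1496*p^4 - 25.9168*p^3 + 74.8168*p^2 - 11.1208*p - 2.0822)/(1.2996*p^4 + 8.1168*p^3 - 2.3972*p^2 - 47.0632*p + 43.6921)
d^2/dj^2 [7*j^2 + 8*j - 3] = 14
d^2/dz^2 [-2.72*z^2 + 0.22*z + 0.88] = -5.44000000000000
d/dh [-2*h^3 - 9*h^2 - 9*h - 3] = -6*h^2 - 18*h - 9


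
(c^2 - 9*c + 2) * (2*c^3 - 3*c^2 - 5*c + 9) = 2*c^5 - 21*c^4 + 26*c^3 + 48*c^2 - 91*c + 18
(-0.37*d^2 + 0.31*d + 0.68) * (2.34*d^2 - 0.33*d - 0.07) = -0.8658*d^4 + 0.8475*d^3 + 1.5148*d^2 - 0.2461*d - 0.0476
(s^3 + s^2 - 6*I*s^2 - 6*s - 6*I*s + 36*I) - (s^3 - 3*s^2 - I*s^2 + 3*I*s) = 4*s^2 - 5*I*s^2 - 6*s - 9*I*s + 36*I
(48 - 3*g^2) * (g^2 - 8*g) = -3*g^4 + 24*g^3 + 48*g^2 - 384*g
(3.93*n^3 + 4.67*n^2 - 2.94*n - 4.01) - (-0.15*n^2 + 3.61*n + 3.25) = 3.93*n^3 + 4.82*n^2 - 6.55*n - 7.26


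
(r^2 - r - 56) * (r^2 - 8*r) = r^4 - 9*r^3 - 48*r^2 + 448*r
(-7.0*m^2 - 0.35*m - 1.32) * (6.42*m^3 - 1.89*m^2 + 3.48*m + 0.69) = -44.94*m^5 + 10.983*m^4 - 32.1729*m^3 - 3.5532*m^2 - 4.8351*m - 0.9108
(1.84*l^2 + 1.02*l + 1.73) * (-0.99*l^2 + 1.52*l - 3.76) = -1.8216*l^4 + 1.787*l^3 - 7.0807*l^2 - 1.2056*l - 6.5048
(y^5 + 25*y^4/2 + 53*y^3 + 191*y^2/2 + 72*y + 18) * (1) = y^5 + 25*y^4/2 + 53*y^3 + 191*y^2/2 + 72*y + 18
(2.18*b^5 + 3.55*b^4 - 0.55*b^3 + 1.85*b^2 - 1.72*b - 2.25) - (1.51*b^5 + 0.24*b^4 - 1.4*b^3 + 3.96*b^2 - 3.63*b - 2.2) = 0.67*b^5 + 3.31*b^4 + 0.85*b^3 - 2.11*b^2 + 1.91*b - 0.0499999999999998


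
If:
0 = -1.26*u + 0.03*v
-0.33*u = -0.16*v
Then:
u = 0.00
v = 0.00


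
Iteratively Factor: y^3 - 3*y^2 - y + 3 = (y + 1)*(y^2 - 4*y + 3) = (y - 1)*(y + 1)*(y - 3)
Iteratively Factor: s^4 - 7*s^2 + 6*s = (s - 1)*(s^3 + s^2 - 6*s) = (s - 2)*(s - 1)*(s^2 + 3*s) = s*(s - 2)*(s - 1)*(s + 3)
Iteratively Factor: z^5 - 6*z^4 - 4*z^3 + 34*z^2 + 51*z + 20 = (z + 1)*(z^4 - 7*z^3 + 3*z^2 + 31*z + 20) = (z - 4)*(z + 1)*(z^3 - 3*z^2 - 9*z - 5) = (z - 4)*(z + 1)^2*(z^2 - 4*z - 5) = (z - 4)*(z + 1)^3*(z - 5)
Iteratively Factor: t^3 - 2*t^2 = (t - 2)*(t^2) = t*(t - 2)*(t)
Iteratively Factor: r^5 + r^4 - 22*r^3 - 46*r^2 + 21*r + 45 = (r + 3)*(r^4 - 2*r^3 - 16*r^2 + 2*r + 15) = (r - 5)*(r + 3)*(r^3 + 3*r^2 - r - 3) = (r - 5)*(r + 1)*(r + 3)*(r^2 + 2*r - 3) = (r - 5)*(r + 1)*(r + 3)^2*(r - 1)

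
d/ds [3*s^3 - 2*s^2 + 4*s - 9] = 9*s^2 - 4*s + 4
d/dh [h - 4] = 1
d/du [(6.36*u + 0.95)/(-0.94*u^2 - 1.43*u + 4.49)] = (5.9784*u^2 + 1.786*u + 29.9149)/(0.8836*u^4 + 2.6884*u^3 - 6.3963*u^2 - 12.8414*u + 20.1601)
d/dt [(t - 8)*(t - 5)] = 2*t - 13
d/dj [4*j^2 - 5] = 8*j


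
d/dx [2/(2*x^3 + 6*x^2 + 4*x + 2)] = (-3*x^2 - 6*x - 2)/(x^3 + 3*x^2 + 2*x + 1)^2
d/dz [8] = 0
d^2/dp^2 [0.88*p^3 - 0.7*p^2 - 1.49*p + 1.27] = 5.28*p - 1.4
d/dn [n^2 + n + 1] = 2*n + 1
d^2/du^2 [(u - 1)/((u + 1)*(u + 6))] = 2*(u^3 - 3*u^2 - 39*u - 85)/(u^6 + 21*u^5 + 165*u^4 + 595*u^3 + 990*u^2 + 756*u + 216)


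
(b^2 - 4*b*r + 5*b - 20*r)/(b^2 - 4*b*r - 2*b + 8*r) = (b + 5)/(b - 2)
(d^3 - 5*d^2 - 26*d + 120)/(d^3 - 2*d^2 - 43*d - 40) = (d^2 - 10*d + 24)/(d^2 - 7*d - 8)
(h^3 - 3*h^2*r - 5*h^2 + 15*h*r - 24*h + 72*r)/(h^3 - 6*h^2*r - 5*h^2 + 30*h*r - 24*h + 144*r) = (-h + 3*r)/(-h + 6*r)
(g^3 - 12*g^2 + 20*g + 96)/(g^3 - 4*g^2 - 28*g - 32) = (g - 6)/(g + 2)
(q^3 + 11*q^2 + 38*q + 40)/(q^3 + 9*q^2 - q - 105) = (q^2 + 6*q + 8)/(q^2 + 4*q - 21)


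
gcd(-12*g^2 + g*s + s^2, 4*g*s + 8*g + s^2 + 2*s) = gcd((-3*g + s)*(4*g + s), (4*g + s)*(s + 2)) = 4*g + s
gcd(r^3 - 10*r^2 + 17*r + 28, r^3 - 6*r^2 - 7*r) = r^2 - 6*r - 7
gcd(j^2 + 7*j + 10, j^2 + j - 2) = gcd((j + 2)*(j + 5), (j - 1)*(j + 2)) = j + 2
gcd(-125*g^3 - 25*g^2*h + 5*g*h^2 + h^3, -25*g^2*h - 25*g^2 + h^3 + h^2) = 25*g^2 - h^2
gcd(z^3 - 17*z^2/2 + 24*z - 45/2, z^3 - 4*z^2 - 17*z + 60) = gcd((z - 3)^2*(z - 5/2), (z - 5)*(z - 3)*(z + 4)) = z - 3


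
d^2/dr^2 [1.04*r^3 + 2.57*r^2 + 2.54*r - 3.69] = 6.24*r + 5.14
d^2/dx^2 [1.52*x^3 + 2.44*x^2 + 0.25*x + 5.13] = 9.12*x + 4.88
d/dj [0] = 0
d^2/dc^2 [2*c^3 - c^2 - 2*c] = 12*c - 2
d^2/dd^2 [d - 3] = 0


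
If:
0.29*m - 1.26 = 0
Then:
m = 4.34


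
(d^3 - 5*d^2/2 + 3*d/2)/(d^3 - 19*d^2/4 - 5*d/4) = 2*(-2*d^2 + 5*d - 3)/(-4*d^2 + 19*d + 5)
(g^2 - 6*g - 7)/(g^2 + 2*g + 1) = (g - 7)/(g + 1)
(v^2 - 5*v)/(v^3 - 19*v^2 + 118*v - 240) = v/(v^2 - 14*v + 48)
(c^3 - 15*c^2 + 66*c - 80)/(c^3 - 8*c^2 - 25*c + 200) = (c - 2)/(c + 5)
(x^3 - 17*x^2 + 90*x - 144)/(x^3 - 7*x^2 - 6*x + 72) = (x^2 - 11*x + 24)/(x^2 - x - 12)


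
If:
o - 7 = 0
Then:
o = 7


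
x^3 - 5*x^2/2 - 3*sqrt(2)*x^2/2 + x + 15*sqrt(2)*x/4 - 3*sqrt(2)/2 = (x - 2)*(x - 1/2)*(x - 3*sqrt(2)/2)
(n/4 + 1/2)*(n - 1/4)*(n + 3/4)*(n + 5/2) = n^4/4 + 5*n^3/4 + 113*n^2/64 + 53*n/128 - 15/64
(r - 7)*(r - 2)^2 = r^3 - 11*r^2 + 32*r - 28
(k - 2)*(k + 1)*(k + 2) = k^3 + k^2 - 4*k - 4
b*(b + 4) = b^2 + 4*b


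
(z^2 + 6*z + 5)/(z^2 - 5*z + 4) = (z^2 + 6*z + 5)/(z^2 - 5*z + 4)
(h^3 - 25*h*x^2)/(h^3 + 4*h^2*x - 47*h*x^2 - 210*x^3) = h*(-h + 5*x)/(-h^2 + h*x + 42*x^2)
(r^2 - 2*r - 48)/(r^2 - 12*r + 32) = (r + 6)/(r - 4)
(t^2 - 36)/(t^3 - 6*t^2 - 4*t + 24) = (t + 6)/(t^2 - 4)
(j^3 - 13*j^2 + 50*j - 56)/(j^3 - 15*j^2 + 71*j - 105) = (j^2 - 6*j + 8)/(j^2 - 8*j + 15)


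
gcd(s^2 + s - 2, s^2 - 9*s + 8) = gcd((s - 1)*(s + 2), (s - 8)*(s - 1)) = s - 1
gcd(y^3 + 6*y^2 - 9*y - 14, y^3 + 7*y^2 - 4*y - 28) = y^2 + 5*y - 14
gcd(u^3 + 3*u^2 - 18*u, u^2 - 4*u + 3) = u - 3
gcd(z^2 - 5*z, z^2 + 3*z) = z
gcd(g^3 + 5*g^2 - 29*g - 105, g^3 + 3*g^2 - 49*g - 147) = g^2 + 10*g + 21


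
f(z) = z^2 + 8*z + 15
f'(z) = 2*z + 8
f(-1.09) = 7.47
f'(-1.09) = 5.82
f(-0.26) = 12.99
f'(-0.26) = 7.48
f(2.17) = 37.07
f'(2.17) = 12.34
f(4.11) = 64.77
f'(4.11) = 16.22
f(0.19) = 16.56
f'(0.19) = 8.38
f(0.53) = 19.52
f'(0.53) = 9.06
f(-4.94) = -0.12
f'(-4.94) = -1.88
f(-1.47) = 5.40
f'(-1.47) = 5.06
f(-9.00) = 24.00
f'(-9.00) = -10.00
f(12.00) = 255.00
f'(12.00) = 32.00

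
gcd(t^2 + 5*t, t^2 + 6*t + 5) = t + 5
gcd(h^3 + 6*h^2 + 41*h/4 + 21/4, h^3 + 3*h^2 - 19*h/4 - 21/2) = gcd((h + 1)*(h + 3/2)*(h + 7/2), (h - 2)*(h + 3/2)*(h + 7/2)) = h^2 + 5*h + 21/4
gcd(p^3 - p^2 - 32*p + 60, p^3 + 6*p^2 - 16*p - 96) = p + 6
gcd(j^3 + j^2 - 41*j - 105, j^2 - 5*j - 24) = j + 3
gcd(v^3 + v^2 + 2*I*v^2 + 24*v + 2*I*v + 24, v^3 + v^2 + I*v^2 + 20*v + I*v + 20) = v^2 + v*(1 - 4*I) - 4*I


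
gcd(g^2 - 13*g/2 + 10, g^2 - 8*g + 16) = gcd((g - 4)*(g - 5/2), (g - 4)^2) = g - 4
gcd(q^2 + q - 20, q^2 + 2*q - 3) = 1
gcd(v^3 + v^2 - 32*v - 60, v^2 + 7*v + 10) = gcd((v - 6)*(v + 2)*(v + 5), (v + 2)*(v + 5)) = v^2 + 7*v + 10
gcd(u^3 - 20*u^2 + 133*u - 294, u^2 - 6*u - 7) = u - 7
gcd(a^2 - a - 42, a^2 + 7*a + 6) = a + 6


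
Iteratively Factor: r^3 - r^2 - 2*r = (r - 2)*(r^2 + r) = (r - 2)*(r + 1)*(r)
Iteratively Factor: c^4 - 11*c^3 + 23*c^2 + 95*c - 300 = (c + 3)*(c^3 - 14*c^2 + 65*c - 100) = (c - 4)*(c + 3)*(c^2 - 10*c + 25) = (c - 5)*(c - 4)*(c + 3)*(c - 5)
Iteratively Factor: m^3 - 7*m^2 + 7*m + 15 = (m - 3)*(m^2 - 4*m - 5) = (m - 5)*(m - 3)*(m + 1)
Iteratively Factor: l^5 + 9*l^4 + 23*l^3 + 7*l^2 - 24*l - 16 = (l - 1)*(l^4 + 10*l^3 + 33*l^2 + 40*l + 16) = (l - 1)*(l + 4)*(l^3 + 6*l^2 + 9*l + 4) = (l - 1)*(l + 1)*(l + 4)*(l^2 + 5*l + 4) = (l - 1)*(l + 1)*(l + 4)^2*(l + 1)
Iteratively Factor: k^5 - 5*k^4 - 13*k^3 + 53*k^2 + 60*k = (k + 3)*(k^4 - 8*k^3 + 11*k^2 + 20*k) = (k + 1)*(k + 3)*(k^3 - 9*k^2 + 20*k) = (k - 5)*(k + 1)*(k + 3)*(k^2 - 4*k) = k*(k - 5)*(k + 1)*(k + 3)*(k - 4)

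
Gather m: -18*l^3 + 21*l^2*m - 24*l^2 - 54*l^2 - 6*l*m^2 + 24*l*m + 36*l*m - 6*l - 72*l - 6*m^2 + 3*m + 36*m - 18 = -18*l^3 - 78*l^2 - 78*l + m^2*(-6*l - 6) + m*(21*l^2 + 60*l + 39) - 18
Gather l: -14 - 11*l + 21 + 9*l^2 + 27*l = 9*l^2 + 16*l + 7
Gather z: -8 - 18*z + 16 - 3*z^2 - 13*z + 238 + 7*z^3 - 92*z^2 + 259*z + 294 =7*z^3 - 95*z^2 + 228*z + 540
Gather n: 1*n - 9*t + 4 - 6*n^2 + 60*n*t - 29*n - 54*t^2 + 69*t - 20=-6*n^2 + n*(60*t - 28) - 54*t^2 + 60*t - 16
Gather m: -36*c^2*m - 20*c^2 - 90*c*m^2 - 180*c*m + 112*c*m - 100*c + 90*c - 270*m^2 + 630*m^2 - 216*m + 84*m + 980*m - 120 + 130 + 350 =-20*c^2 - 10*c + m^2*(360 - 90*c) + m*(-36*c^2 - 68*c + 848) + 360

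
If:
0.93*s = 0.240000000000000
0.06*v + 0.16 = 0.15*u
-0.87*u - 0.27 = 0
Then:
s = 0.26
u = -0.31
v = -3.44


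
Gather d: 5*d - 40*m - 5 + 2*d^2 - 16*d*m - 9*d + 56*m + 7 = 2*d^2 + d*(-16*m - 4) + 16*m + 2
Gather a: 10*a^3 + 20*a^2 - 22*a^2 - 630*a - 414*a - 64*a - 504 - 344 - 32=10*a^3 - 2*a^2 - 1108*a - 880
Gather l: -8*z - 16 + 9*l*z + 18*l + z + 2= l*(9*z + 18) - 7*z - 14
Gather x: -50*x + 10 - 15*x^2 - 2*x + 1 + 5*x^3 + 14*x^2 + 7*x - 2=5*x^3 - x^2 - 45*x + 9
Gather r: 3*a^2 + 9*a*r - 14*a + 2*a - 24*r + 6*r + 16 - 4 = 3*a^2 - 12*a + r*(9*a - 18) + 12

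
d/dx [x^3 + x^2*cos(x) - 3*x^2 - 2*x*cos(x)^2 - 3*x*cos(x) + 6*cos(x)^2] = -x^2*sin(x) + 3*x^2 + 3*x*sin(x) + 2*x*sin(2*x) + 2*x*cos(x) - 6*x - 6*sin(2*x) - 2*cos(x)^2 - 3*cos(x)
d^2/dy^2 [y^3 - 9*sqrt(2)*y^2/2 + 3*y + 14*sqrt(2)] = 6*y - 9*sqrt(2)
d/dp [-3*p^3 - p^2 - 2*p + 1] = -9*p^2 - 2*p - 2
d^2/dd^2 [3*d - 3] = 0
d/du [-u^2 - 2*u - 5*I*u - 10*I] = -2*u - 2 - 5*I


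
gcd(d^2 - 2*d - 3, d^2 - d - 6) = d - 3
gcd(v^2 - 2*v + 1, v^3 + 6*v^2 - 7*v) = v - 1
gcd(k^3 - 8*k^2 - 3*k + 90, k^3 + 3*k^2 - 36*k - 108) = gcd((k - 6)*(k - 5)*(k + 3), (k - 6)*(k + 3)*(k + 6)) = k^2 - 3*k - 18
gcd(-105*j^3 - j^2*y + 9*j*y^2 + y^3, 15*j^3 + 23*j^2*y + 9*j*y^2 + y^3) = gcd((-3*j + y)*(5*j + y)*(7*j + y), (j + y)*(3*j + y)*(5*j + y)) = 5*j + y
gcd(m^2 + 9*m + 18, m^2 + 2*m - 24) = m + 6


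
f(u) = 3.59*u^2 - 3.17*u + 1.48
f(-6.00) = 149.74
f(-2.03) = 22.71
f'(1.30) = 6.16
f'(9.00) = 61.45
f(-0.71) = 5.54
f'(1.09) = 4.66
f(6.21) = 120.24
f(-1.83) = 19.30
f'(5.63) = 37.25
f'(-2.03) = -17.75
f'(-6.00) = -46.25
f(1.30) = 3.43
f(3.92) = 44.22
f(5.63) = 97.42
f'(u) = 7.18*u - 3.17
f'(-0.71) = -8.27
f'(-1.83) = -16.31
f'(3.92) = 24.98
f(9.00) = 263.74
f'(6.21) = 41.42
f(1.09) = 2.29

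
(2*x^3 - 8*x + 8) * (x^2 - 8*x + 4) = 2*x^5 - 16*x^4 + 72*x^2 - 96*x + 32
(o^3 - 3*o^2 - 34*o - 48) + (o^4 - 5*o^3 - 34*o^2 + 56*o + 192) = o^4 - 4*o^3 - 37*o^2 + 22*o + 144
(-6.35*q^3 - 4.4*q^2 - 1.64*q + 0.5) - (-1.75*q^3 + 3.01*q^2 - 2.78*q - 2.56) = -4.6*q^3 - 7.41*q^2 + 1.14*q + 3.06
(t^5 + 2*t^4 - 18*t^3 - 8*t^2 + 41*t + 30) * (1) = t^5 + 2*t^4 - 18*t^3 - 8*t^2 + 41*t + 30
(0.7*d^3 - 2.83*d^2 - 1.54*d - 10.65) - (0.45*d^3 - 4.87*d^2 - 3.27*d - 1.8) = 0.25*d^3 + 2.04*d^2 + 1.73*d - 8.85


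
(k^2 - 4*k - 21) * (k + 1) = k^3 - 3*k^2 - 25*k - 21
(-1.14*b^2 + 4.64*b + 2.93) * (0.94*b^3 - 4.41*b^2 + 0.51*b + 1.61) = -1.0716*b^5 + 9.389*b^4 - 18.2896*b^3 - 12.3903*b^2 + 8.9647*b + 4.7173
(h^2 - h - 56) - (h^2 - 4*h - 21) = 3*h - 35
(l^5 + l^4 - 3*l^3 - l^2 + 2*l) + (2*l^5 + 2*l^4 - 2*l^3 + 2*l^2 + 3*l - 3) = 3*l^5 + 3*l^4 - 5*l^3 + l^2 + 5*l - 3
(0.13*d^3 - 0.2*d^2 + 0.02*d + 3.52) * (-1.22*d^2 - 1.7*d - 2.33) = -0.1586*d^5 + 0.023*d^4 + 0.0127*d^3 - 3.8624*d^2 - 6.0306*d - 8.2016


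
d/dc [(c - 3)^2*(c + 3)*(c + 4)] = 4*c^3 + 3*c^2 - 42*c - 9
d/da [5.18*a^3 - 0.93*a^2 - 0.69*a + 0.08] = 15.54*a^2 - 1.86*a - 0.69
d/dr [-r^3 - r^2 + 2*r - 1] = -3*r^2 - 2*r + 2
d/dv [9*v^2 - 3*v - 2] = 18*v - 3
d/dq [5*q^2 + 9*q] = 10*q + 9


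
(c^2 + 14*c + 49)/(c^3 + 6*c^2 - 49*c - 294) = (c + 7)/(c^2 - c - 42)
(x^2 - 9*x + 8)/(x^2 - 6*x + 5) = (x - 8)/(x - 5)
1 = 1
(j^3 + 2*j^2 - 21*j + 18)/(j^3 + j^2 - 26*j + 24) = (j - 3)/(j - 4)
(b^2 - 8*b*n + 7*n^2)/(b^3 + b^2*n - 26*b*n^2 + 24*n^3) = (b - 7*n)/(b^2 + 2*b*n - 24*n^2)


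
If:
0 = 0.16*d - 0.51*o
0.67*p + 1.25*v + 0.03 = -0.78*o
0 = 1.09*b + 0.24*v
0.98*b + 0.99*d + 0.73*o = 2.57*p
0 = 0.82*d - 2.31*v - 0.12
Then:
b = 0.01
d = 0.03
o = 0.01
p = 0.02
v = -0.04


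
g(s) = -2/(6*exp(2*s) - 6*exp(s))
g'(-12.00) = -54251.60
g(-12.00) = 54251.93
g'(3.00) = 0.00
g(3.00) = 0.00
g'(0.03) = 370.02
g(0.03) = -10.62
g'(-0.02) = 832.97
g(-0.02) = 17.17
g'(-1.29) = -1.04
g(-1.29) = 1.67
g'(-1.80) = -1.94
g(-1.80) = 2.42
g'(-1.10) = -0.75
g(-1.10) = 1.50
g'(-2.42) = -3.71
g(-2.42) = 4.11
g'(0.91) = 0.24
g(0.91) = -0.09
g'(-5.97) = -130.50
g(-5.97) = 130.84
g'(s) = -2*(-12*exp(2*s) + 6*exp(s))/(6*exp(2*s) - 6*exp(s))^2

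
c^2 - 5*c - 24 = (c - 8)*(c + 3)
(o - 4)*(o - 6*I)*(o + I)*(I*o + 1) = I*o^4 + 6*o^3 - 4*I*o^3 - 24*o^2 + I*o^2 + 6*o - 4*I*o - 24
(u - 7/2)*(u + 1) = u^2 - 5*u/2 - 7/2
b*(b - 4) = b^2 - 4*b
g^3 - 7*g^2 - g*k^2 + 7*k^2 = (g - 7)*(g - k)*(g + k)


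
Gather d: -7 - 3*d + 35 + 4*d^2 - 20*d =4*d^2 - 23*d + 28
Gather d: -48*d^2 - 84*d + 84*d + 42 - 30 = 12 - 48*d^2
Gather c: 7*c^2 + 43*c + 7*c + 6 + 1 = 7*c^2 + 50*c + 7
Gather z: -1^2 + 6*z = 6*z - 1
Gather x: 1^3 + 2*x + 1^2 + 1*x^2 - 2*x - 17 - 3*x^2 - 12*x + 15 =-2*x^2 - 12*x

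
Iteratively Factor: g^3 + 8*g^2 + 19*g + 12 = (g + 4)*(g^2 + 4*g + 3) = (g + 1)*(g + 4)*(g + 3)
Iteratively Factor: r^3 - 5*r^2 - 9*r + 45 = (r - 3)*(r^2 - 2*r - 15) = (r - 3)*(r + 3)*(r - 5)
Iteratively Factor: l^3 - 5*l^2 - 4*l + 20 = (l + 2)*(l^2 - 7*l + 10) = (l - 5)*(l + 2)*(l - 2)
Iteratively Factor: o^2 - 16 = (o + 4)*(o - 4)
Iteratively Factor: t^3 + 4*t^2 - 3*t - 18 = (t + 3)*(t^2 + t - 6) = (t + 3)^2*(t - 2)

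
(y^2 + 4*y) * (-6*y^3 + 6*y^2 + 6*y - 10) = -6*y^5 - 18*y^4 + 30*y^3 + 14*y^2 - 40*y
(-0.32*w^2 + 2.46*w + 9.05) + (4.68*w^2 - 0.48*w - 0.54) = 4.36*w^2 + 1.98*w + 8.51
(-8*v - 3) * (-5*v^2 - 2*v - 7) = 40*v^3 + 31*v^2 + 62*v + 21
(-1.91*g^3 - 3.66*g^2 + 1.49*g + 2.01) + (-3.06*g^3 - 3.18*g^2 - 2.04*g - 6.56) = -4.97*g^3 - 6.84*g^2 - 0.55*g - 4.55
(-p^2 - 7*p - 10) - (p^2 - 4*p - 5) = -2*p^2 - 3*p - 5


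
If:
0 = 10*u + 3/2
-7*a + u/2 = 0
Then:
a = -3/280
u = -3/20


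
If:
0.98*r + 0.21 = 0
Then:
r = -0.21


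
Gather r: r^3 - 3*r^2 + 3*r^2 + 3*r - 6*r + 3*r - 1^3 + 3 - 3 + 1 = r^3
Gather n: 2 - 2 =0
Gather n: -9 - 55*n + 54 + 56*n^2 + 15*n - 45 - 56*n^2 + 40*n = 0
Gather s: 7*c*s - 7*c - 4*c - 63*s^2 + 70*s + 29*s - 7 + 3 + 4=-11*c - 63*s^2 + s*(7*c + 99)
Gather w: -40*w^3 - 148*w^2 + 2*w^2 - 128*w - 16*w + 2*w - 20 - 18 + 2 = -40*w^3 - 146*w^2 - 142*w - 36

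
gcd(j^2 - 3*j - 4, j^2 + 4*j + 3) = j + 1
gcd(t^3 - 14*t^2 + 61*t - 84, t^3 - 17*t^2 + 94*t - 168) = t^2 - 11*t + 28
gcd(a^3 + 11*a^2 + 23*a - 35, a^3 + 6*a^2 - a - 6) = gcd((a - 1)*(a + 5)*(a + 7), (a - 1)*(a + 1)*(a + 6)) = a - 1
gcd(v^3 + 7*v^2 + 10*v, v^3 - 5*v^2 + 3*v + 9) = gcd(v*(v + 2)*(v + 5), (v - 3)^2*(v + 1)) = 1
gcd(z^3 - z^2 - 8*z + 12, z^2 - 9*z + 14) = z - 2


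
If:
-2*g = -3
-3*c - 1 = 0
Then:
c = -1/3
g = 3/2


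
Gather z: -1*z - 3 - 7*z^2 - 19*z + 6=-7*z^2 - 20*z + 3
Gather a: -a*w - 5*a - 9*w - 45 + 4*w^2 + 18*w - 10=a*(-w - 5) + 4*w^2 + 9*w - 55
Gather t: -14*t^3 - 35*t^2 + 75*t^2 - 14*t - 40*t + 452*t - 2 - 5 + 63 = -14*t^3 + 40*t^2 + 398*t + 56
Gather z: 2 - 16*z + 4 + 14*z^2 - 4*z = 14*z^2 - 20*z + 6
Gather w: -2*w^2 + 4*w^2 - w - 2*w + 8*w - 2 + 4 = 2*w^2 + 5*w + 2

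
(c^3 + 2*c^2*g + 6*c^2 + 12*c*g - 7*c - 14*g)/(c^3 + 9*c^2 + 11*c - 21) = (c + 2*g)/(c + 3)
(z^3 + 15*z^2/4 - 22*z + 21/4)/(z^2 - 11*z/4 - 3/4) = (4*z^2 + 27*z - 7)/(4*z + 1)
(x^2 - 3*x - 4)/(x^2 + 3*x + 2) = (x - 4)/(x + 2)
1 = 1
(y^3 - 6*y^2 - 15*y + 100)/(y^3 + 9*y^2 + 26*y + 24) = (y^2 - 10*y + 25)/(y^2 + 5*y + 6)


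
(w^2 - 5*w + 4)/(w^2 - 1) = (w - 4)/(w + 1)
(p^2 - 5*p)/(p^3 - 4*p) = (p - 5)/(p^2 - 4)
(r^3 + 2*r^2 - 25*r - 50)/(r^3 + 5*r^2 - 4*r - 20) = (r - 5)/(r - 2)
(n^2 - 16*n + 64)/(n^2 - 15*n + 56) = (n - 8)/(n - 7)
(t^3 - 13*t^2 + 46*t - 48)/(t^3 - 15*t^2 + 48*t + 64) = (t^2 - 5*t + 6)/(t^2 - 7*t - 8)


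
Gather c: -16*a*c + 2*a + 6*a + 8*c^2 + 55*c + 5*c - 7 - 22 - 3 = 8*a + 8*c^2 + c*(60 - 16*a) - 32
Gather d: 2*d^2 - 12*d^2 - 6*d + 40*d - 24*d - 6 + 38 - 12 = -10*d^2 + 10*d + 20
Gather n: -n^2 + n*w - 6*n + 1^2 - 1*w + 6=-n^2 + n*(w - 6) - w + 7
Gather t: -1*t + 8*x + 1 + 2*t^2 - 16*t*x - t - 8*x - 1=2*t^2 + t*(-16*x - 2)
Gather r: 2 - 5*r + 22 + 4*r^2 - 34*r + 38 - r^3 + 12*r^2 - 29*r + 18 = -r^3 + 16*r^2 - 68*r + 80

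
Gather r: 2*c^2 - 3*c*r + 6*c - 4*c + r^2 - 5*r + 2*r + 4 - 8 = 2*c^2 + 2*c + r^2 + r*(-3*c - 3) - 4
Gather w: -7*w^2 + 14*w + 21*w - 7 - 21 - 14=-7*w^2 + 35*w - 42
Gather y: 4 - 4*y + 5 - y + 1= 10 - 5*y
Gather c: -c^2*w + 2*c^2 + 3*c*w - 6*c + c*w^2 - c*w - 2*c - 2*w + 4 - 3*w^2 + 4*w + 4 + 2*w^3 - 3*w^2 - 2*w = c^2*(2 - w) + c*(w^2 + 2*w - 8) + 2*w^3 - 6*w^2 + 8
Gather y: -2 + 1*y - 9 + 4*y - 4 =5*y - 15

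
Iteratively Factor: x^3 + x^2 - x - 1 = (x + 1)*(x^2 - 1) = (x - 1)*(x + 1)*(x + 1)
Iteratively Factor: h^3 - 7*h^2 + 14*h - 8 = (h - 1)*(h^2 - 6*h + 8) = (h - 4)*(h - 1)*(h - 2)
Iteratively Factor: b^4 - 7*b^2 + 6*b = (b)*(b^3 - 7*b + 6) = b*(b - 2)*(b^2 + 2*b - 3) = b*(b - 2)*(b - 1)*(b + 3)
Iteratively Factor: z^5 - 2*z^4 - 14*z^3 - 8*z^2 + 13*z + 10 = (z - 1)*(z^4 - z^3 - 15*z^2 - 23*z - 10) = (z - 1)*(z + 2)*(z^3 - 3*z^2 - 9*z - 5) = (z - 1)*(z + 1)*(z + 2)*(z^2 - 4*z - 5) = (z - 5)*(z - 1)*(z + 1)*(z + 2)*(z + 1)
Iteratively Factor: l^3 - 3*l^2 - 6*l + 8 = (l - 4)*(l^2 + l - 2) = (l - 4)*(l - 1)*(l + 2)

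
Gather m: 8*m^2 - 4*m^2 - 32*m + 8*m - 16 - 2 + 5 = 4*m^2 - 24*m - 13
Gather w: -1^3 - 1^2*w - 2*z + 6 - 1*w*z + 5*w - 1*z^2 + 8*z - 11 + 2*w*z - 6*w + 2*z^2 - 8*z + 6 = w*(z - 2) + z^2 - 2*z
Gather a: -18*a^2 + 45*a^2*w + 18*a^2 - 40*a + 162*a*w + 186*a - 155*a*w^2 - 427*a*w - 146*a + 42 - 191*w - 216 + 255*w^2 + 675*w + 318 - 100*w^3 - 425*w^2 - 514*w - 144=45*a^2*w + a*(-155*w^2 - 265*w) - 100*w^3 - 170*w^2 - 30*w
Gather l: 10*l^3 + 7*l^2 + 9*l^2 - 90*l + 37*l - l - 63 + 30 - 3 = 10*l^3 + 16*l^2 - 54*l - 36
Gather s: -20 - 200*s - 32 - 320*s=-520*s - 52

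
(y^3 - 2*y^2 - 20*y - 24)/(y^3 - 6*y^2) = 1 + 4/y + 4/y^2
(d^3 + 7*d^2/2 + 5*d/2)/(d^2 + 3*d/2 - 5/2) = d*(d + 1)/(d - 1)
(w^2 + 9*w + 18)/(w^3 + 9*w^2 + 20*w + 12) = (w + 3)/(w^2 + 3*w + 2)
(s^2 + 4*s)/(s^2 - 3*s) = (s + 4)/(s - 3)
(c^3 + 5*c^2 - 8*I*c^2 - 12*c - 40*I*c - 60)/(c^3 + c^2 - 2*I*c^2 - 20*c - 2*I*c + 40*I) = (c - 6*I)/(c - 4)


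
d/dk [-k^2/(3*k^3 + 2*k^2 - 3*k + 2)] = k*(3*k^3 + 3*k - 4)/(9*k^6 + 12*k^5 - 14*k^4 + 17*k^2 - 12*k + 4)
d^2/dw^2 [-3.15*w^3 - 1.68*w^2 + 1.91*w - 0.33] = -18.9*w - 3.36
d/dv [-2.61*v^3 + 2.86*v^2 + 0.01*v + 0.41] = -7.83*v^2 + 5.72*v + 0.01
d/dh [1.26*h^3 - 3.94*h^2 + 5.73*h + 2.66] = 3.78*h^2 - 7.88*h + 5.73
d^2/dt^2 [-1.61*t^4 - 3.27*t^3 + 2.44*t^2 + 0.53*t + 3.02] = -19.32*t^2 - 19.62*t + 4.88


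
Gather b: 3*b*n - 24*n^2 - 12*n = 3*b*n - 24*n^2 - 12*n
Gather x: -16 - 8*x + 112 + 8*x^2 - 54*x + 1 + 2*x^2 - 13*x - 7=10*x^2 - 75*x + 90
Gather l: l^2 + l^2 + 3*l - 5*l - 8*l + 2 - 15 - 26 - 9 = 2*l^2 - 10*l - 48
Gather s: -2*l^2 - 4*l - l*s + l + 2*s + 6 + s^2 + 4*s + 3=-2*l^2 - 3*l + s^2 + s*(6 - l) + 9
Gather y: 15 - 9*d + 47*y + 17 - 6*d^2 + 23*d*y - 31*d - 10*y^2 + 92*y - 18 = -6*d^2 - 40*d - 10*y^2 + y*(23*d + 139) + 14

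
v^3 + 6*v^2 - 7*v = v*(v - 1)*(v + 7)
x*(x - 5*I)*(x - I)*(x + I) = x^4 - 5*I*x^3 + x^2 - 5*I*x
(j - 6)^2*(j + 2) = j^3 - 10*j^2 + 12*j + 72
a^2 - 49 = (a - 7)*(a + 7)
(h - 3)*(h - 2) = h^2 - 5*h + 6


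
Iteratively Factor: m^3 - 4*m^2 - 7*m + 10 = (m + 2)*(m^2 - 6*m + 5) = (m - 1)*(m + 2)*(m - 5)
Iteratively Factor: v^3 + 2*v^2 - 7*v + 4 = (v + 4)*(v^2 - 2*v + 1) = (v - 1)*(v + 4)*(v - 1)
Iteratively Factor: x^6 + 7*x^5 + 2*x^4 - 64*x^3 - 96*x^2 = (x + 4)*(x^5 + 3*x^4 - 10*x^3 - 24*x^2) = (x + 4)^2*(x^4 - x^3 - 6*x^2) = (x + 2)*(x + 4)^2*(x^3 - 3*x^2) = (x - 3)*(x + 2)*(x + 4)^2*(x^2) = x*(x - 3)*(x + 2)*(x + 4)^2*(x)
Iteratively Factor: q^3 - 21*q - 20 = (q - 5)*(q^2 + 5*q + 4) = (q - 5)*(q + 4)*(q + 1)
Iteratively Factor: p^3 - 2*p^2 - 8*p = (p - 4)*(p^2 + 2*p) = p*(p - 4)*(p + 2)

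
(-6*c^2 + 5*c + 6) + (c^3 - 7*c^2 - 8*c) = c^3 - 13*c^2 - 3*c + 6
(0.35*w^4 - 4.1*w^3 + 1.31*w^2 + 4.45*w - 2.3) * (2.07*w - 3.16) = 0.7245*w^5 - 9.593*w^4 + 15.6677*w^3 + 5.0719*w^2 - 18.823*w + 7.268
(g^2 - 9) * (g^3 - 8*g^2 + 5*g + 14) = g^5 - 8*g^4 - 4*g^3 + 86*g^2 - 45*g - 126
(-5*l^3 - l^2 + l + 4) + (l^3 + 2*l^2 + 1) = -4*l^3 + l^2 + l + 5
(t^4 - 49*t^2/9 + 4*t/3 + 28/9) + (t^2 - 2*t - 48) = t^4 - 40*t^2/9 - 2*t/3 - 404/9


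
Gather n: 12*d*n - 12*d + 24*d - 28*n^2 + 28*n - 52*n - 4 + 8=12*d - 28*n^2 + n*(12*d - 24) + 4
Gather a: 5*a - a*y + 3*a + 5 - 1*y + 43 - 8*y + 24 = a*(8 - y) - 9*y + 72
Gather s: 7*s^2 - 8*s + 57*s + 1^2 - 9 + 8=7*s^2 + 49*s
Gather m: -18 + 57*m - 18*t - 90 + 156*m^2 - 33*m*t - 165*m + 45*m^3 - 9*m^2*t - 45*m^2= 45*m^3 + m^2*(111 - 9*t) + m*(-33*t - 108) - 18*t - 108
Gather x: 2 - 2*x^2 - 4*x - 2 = -2*x^2 - 4*x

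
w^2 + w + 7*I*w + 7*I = (w + 1)*(w + 7*I)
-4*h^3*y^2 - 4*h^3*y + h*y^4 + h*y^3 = y*(-2*h + y)*(2*h + y)*(h*y + h)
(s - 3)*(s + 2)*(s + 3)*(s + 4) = s^4 + 6*s^3 - s^2 - 54*s - 72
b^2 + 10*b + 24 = (b + 4)*(b + 6)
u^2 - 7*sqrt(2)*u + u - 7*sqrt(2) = (u + 1)*(u - 7*sqrt(2))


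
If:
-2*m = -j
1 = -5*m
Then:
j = -2/5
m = -1/5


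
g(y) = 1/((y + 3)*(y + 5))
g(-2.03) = 0.35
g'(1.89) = -0.01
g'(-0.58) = -0.06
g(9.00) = 0.01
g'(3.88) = -0.00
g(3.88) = 0.02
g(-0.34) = 0.08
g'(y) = -1/((y + 3)*(y + 5)^2) - 1/((y + 3)^2*(y + 5)) = 2*(-y - 4)/(y^4 + 16*y^3 + 94*y^2 + 240*y + 225)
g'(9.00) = 0.00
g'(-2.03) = -0.47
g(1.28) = 0.04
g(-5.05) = 9.76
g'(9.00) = 0.00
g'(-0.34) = -0.05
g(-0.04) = 0.07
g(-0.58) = 0.09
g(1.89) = 0.03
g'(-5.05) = 199.88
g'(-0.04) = -0.04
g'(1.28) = -0.01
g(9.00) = 0.01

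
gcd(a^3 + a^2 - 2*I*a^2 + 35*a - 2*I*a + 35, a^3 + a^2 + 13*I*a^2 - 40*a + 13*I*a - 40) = a^2 + a*(1 + 5*I) + 5*I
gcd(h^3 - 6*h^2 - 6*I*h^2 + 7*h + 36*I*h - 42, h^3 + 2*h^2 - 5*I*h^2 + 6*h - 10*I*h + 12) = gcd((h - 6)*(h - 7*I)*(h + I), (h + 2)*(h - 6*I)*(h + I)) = h + I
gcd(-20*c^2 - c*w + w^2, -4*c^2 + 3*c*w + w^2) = 4*c + w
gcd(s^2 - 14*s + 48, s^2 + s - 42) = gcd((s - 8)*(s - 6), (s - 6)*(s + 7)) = s - 6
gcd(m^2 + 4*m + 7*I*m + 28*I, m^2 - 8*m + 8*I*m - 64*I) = 1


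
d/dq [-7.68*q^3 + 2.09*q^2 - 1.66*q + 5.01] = -23.04*q^2 + 4.18*q - 1.66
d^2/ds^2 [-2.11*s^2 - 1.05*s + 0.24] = -4.22000000000000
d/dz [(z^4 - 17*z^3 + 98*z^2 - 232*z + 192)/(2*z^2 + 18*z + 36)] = (z^5 + 5*z^4 - 117*z^3 + 98*z^2 + 1572*z - 2952)/(z^4 + 18*z^3 + 117*z^2 + 324*z + 324)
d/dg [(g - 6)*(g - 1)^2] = (g - 1)*(3*g - 13)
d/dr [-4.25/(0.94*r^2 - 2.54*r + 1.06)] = (7.99*r - 10.795)/(0.94*r^2 - 2.54*r + 1.06)^2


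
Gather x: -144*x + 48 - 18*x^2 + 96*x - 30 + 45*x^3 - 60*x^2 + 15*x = 45*x^3 - 78*x^2 - 33*x + 18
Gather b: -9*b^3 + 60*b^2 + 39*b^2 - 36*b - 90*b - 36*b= -9*b^3 + 99*b^2 - 162*b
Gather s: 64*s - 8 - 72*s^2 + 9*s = -72*s^2 + 73*s - 8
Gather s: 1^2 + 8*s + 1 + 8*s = 16*s + 2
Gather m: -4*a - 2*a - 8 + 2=-6*a - 6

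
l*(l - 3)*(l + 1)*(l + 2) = l^4 - 7*l^2 - 6*l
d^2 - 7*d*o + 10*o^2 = (d - 5*o)*(d - 2*o)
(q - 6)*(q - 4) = q^2 - 10*q + 24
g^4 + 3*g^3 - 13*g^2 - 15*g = g*(g - 3)*(g + 1)*(g + 5)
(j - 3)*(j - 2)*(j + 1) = j^3 - 4*j^2 + j + 6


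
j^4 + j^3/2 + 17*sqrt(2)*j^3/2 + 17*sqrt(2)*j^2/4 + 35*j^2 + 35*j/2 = j*(j + 1/2)*(j + 7*sqrt(2)/2)*(j + 5*sqrt(2))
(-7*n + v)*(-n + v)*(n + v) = 7*n^3 - n^2*v - 7*n*v^2 + v^3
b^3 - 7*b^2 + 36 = (b - 6)*(b - 3)*(b + 2)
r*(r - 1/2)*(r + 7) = r^3 + 13*r^2/2 - 7*r/2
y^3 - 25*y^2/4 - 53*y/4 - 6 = (y - 8)*(y + 3/4)*(y + 1)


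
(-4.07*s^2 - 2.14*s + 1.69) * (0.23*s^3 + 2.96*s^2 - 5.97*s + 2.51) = -0.9361*s^5 - 12.5394*s^4 + 18.3522*s^3 + 7.5625*s^2 - 15.4607*s + 4.2419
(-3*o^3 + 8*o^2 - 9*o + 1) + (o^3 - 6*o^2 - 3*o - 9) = -2*o^3 + 2*o^2 - 12*o - 8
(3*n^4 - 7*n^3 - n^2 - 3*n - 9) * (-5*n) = -15*n^5 + 35*n^4 + 5*n^3 + 15*n^2 + 45*n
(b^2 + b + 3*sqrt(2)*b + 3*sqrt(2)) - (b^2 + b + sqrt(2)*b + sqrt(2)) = 2*sqrt(2)*b + 2*sqrt(2)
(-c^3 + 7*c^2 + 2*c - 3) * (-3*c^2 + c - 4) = 3*c^5 - 22*c^4 + 5*c^3 - 17*c^2 - 11*c + 12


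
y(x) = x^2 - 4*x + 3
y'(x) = 2*x - 4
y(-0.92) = 7.53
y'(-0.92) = -5.84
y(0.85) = 0.32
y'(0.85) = -2.30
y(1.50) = -0.75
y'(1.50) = -1.00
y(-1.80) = 13.44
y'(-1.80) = -7.60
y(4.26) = 4.11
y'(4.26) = 4.52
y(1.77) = -0.95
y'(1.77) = -0.46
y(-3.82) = 32.87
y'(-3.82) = -11.64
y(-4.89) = 46.47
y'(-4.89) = -13.78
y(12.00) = 99.00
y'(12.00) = 20.00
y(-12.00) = 195.00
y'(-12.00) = -28.00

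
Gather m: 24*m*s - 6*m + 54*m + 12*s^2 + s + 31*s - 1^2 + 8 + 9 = m*(24*s + 48) + 12*s^2 + 32*s + 16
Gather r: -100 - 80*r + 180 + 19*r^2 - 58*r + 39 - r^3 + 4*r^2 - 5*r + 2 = -r^3 + 23*r^2 - 143*r + 121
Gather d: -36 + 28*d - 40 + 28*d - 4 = 56*d - 80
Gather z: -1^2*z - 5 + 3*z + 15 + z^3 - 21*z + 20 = z^3 - 19*z + 30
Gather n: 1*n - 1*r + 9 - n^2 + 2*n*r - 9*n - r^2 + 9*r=-n^2 + n*(2*r - 8) - r^2 + 8*r + 9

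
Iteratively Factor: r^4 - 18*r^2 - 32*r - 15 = (r + 1)*(r^3 - r^2 - 17*r - 15) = (r + 1)^2*(r^2 - 2*r - 15) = (r + 1)^2*(r + 3)*(r - 5)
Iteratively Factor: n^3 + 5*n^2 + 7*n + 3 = (n + 3)*(n^2 + 2*n + 1) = (n + 1)*(n + 3)*(n + 1)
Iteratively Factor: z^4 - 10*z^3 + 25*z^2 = (z)*(z^3 - 10*z^2 + 25*z) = z*(z - 5)*(z^2 - 5*z) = z*(z - 5)^2*(z)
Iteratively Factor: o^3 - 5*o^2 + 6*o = (o - 3)*(o^2 - 2*o) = (o - 3)*(o - 2)*(o)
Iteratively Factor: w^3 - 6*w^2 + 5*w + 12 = (w - 4)*(w^2 - 2*w - 3) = (w - 4)*(w - 3)*(w + 1)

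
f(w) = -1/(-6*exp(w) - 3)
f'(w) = -6*exp(w)/(-6*exp(w) - 3)^2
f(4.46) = 0.00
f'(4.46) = -0.00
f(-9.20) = 0.33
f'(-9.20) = -0.00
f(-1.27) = 0.21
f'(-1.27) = -0.08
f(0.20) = 0.10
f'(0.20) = -0.07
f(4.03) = 0.00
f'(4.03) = -0.00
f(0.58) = 0.07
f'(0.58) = -0.06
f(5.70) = 0.00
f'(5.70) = -0.00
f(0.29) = 0.09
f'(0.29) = -0.07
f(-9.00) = 0.33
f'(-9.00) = 0.00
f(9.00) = 0.00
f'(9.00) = 0.00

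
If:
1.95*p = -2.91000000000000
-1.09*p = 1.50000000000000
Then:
No Solution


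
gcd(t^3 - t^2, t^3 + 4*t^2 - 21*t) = t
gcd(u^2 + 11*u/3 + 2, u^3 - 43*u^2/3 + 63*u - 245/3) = 1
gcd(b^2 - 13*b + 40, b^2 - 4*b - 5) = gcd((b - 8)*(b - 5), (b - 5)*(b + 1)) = b - 5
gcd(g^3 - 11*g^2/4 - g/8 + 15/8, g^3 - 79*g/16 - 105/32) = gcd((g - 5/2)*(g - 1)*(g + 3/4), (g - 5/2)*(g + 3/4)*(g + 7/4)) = g^2 - 7*g/4 - 15/8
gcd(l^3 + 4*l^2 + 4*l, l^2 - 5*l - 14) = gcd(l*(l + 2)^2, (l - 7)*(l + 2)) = l + 2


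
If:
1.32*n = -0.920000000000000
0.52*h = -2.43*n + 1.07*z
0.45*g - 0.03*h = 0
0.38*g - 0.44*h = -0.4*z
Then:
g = -0.19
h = -2.87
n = -0.70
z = -2.98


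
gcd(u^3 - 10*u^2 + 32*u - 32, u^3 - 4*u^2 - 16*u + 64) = u^2 - 8*u + 16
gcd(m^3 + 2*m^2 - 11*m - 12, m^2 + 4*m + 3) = m + 1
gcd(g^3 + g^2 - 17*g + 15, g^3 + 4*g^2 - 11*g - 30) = g^2 + 2*g - 15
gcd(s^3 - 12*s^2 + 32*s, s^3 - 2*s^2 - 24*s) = s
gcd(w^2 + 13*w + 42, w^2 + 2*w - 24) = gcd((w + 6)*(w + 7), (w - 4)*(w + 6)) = w + 6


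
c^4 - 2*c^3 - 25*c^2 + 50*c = c*(c - 5)*(c - 2)*(c + 5)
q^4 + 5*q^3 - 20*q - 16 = (q - 2)*(q + 1)*(q + 2)*(q + 4)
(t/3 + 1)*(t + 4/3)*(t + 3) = t^3/3 + 22*t^2/9 + 17*t/3 + 4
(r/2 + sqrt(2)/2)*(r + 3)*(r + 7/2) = r^3/2 + sqrt(2)*r^2/2 + 13*r^2/4 + 13*sqrt(2)*r/4 + 21*r/4 + 21*sqrt(2)/4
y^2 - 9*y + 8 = (y - 8)*(y - 1)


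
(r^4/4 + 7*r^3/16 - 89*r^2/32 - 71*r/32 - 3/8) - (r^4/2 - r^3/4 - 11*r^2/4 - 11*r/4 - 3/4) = -r^4/4 + 11*r^3/16 - r^2/32 + 17*r/32 + 3/8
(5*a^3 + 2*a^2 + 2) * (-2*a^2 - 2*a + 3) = -10*a^5 - 14*a^4 + 11*a^3 + 2*a^2 - 4*a + 6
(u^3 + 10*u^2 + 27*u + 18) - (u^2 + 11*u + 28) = u^3 + 9*u^2 + 16*u - 10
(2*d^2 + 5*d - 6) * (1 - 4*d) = -8*d^3 - 18*d^2 + 29*d - 6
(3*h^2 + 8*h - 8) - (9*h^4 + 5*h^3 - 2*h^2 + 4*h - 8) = -9*h^4 - 5*h^3 + 5*h^2 + 4*h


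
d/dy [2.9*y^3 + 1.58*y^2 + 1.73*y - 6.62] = 8.7*y^2 + 3.16*y + 1.73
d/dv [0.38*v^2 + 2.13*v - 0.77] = 0.76*v + 2.13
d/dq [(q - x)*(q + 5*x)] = 2*q + 4*x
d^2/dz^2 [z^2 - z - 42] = 2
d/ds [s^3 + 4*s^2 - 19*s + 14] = 3*s^2 + 8*s - 19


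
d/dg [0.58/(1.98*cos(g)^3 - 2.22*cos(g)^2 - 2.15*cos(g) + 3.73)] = (3.4452*cos(g)^2 - 2.5752*cos(g) - 1.247)*sin(g)/(1.98*cos(g)^3 - 2.22*cos(g)^2 - 2.15*cos(g) + 3.73)^2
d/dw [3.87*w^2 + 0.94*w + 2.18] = 7.74*w + 0.94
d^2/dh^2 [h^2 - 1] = 2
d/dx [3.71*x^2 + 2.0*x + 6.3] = 7.42*x + 2.0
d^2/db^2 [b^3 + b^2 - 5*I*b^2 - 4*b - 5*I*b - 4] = 6*b + 2 - 10*I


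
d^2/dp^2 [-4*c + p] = 0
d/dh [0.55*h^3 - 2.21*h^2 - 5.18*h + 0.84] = 1.65*h^2 - 4.42*h - 5.18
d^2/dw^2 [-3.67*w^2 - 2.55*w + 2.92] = -7.34000000000000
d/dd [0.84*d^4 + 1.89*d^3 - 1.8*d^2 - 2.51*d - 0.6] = 3.36*d^3 + 5.67*d^2 - 3.6*d - 2.51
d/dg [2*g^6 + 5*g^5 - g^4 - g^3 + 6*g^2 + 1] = g*(12*g^4 + 25*g^3 - 4*g^2 - 3*g + 12)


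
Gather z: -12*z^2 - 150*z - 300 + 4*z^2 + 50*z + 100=-8*z^2 - 100*z - 200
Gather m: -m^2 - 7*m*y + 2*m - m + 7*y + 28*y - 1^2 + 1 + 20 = -m^2 + m*(1 - 7*y) + 35*y + 20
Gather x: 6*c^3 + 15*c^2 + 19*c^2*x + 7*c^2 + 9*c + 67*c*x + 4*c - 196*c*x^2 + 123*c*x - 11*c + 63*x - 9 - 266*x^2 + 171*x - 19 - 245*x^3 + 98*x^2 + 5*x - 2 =6*c^3 + 22*c^2 + 2*c - 245*x^3 + x^2*(-196*c - 168) + x*(19*c^2 + 190*c + 239) - 30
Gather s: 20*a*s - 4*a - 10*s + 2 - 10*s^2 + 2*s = -4*a - 10*s^2 + s*(20*a - 8) + 2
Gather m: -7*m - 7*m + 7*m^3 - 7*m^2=7*m^3 - 7*m^2 - 14*m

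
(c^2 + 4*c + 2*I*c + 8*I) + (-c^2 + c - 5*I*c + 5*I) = 5*c - 3*I*c + 13*I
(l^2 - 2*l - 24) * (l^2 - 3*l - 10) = l^4 - 5*l^3 - 28*l^2 + 92*l + 240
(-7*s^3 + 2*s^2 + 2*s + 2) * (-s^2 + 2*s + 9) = 7*s^5 - 16*s^4 - 61*s^3 + 20*s^2 + 22*s + 18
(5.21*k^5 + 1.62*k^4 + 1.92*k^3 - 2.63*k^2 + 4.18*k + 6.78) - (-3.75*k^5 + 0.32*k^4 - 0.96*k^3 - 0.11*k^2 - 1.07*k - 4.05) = 8.96*k^5 + 1.3*k^4 + 2.88*k^3 - 2.52*k^2 + 5.25*k + 10.83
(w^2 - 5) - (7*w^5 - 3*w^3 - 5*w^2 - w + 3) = -7*w^5 + 3*w^3 + 6*w^2 + w - 8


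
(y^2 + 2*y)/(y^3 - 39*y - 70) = y/(y^2 - 2*y - 35)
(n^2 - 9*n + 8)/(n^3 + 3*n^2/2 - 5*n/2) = 2*(n - 8)/(n*(2*n + 5))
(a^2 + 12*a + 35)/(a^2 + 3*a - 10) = (a + 7)/(a - 2)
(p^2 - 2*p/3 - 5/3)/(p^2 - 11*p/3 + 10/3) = (p + 1)/(p - 2)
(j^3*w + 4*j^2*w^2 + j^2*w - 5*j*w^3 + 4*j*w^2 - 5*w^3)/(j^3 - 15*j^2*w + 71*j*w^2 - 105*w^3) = w*(j^3 + 4*j^2*w + j^2 - 5*j*w^2 + 4*j*w - 5*w^2)/(j^3 - 15*j^2*w + 71*j*w^2 - 105*w^3)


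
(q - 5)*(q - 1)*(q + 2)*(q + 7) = q^4 + 3*q^3 - 35*q^2 - 39*q + 70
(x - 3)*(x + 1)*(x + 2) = x^3 - 7*x - 6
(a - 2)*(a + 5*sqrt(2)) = a^2 - 2*a + 5*sqrt(2)*a - 10*sqrt(2)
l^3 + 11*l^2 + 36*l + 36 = (l + 2)*(l + 3)*(l + 6)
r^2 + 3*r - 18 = (r - 3)*(r + 6)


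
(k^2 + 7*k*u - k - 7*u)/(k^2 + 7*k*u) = (k - 1)/k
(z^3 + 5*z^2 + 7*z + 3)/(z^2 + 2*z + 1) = z + 3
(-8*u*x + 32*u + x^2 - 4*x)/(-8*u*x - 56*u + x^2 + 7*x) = (x - 4)/(x + 7)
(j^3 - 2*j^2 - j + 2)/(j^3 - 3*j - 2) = (j - 1)/(j + 1)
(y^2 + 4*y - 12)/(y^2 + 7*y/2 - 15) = 2*(y - 2)/(2*y - 5)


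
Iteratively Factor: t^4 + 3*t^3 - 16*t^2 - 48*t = (t)*(t^3 + 3*t^2 - 16*t - 48) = t*(t + 3)*(t^2 - 16) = t*(t - 4)*(t + 3)*(t + 4)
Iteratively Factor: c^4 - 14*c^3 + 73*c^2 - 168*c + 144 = (c - 4)*(c^3 - 10*c^2 + 33*c - 36) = (c - 4)*(c - 3)*(c^2 - 7*c + 12) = (c - 4)*(c - 3)^2*(c - 4)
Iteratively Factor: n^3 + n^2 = (n)*(n^2 + n) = n^2*(n + 1)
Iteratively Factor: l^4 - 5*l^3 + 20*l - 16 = (l + 2)*(l^3 - 7*l^2 + 14*l - 8) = (l - 4)*(l + 2)*(l^2 - 3*l + 2) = (l - 4)*(l - 1)*(l + 2)*(l - 2)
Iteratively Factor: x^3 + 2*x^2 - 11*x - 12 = (x + 1)*(x^2 + x - 12) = (x - 3)*(x + 1)*(x + 4)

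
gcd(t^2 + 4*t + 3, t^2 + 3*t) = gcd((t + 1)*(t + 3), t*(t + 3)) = t + 3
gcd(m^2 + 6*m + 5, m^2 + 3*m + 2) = m + 1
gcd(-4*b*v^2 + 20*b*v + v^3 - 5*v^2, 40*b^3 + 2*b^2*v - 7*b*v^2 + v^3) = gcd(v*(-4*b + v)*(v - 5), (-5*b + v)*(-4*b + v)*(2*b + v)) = -4*b + v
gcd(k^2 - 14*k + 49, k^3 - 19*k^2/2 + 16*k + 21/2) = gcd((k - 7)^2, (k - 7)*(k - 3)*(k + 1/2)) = k - 7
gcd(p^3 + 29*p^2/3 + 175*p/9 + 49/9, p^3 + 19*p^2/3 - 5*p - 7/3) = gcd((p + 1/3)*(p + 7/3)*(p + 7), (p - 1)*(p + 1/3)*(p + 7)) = p^2 + 22*p/3 + 7/3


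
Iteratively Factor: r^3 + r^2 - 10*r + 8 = (r - 2)*(r^2 + 3*r - 4) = (r - 2)*(r + 4)*(r - 1)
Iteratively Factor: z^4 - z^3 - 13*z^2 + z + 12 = (z - 4)*(z^3 + 3*z^2 - z - 3) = (z - 4)*(z - 1)*(z^2 + 4*z + 3) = (z - 4)*(z - 1)*(z + 3)*(z + 1)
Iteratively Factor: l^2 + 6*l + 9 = (l + 3)*(l + 3)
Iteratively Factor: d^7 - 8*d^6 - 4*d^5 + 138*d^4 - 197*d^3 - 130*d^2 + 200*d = (d + 1)*(d^6 - 9*d^5 + 5*d^4 + 133*d^3 - 330*d^2 + 200*d) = (d - 2)*(d + 1)*(d^5 - 7*d^4 - 9*d^3 + 115*d^2 - 100*d) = (d - 5)*(d - 2)*(d + 1)*(d^4 - 2*d^3 - 19*d^2 + 20*d) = (d - 5)*(d - 2)*(d + 1)*(d + 4)*(d^3 - 6*d^2 + 5*d) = (d - 5)^2*(d - 2)*(d + 1)*(d + 4)*(d^2 - d) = d*(d - 5)^2*(d - 2)*(d + 1)*(d + 4)*(d - 1)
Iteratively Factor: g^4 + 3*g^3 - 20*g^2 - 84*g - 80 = (g + 4)*(g^3 - g^2 - 16*g - 20) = (g - 5)*(g + 4)*(g^2 + 4*g + 4) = (g - 5)*(g + 2)*(g + 4)*(g + 2)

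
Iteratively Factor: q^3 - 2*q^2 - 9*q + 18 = (q - 2)*(q^2 - 9) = (q - 3)*(q - 2)*(q + 3)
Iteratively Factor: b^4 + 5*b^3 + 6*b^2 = (b)*(b^3 + 5*b^2 + 6*b) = b^2*(b^2 + 5*b + 6) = b^2*(b + 3)*(b + 2)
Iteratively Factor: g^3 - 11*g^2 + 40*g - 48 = (g - 3)*(g^2 - 8*g + 16) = (g - 4)*(g - 3)*(g - 4)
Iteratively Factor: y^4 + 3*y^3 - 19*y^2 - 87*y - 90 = (y + 3)*(y^3 - 19*y - 30) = (y - 5)*(y + 3)*(y^2 + 5*y + 6) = (y - 5)*(y + 3)^2*(y + 2)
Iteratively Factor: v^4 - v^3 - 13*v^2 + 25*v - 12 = (v + 4)*(v^3 - 5*v^2 + 7*v - 3) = (v - 1)*(v + 4)*(v^2 - 4*v + 3) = (v - 1)^2*(v + 4)*(v - 3)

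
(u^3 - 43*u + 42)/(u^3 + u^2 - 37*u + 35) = (u - 6)/(u - 5)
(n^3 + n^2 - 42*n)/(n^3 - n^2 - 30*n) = (n + 7)/(n + 5)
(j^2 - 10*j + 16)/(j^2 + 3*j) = (j^2 - 10*j + 16)/(j*(j + 3))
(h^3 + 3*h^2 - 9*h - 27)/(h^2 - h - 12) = (h^2 - 9)/(h - 4)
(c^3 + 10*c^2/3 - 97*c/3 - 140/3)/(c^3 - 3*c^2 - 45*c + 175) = (c + 4/3)/(c - 5)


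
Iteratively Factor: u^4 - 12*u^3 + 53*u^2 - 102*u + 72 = (u - 3)*(u^3 - 9*u^2 + 26*u - 24) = (u - 3)^2*(u^2 - 6*u + 8) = (u - 4)*(u - 3)^2*(u - 2)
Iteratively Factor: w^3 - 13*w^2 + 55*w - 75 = (w - 3)*(w^2 - 10*w + 25) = (w - 5)*(w - 3)*(w - 5)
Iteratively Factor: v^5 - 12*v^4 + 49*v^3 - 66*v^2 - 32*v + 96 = (v + 1)*(v^4 - 13*v^3 + 62*v^2 - 128*v + 96) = (v - 3)*(v + 1)*(v^3 - 10*v^2 + 32*v - 32) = (v - 4)*(v - 3)*(v + 1)*(v^2 - 6*v + 8) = (v - 4)*(v - 3)*(v - 2)*(v + 1)*(v - 4)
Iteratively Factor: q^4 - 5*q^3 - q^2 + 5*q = (q - 5)*(q^3 - q) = q*(q - 5)*(q^2 - 1) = q*(q - 5)*(q + 1)*(q - 1)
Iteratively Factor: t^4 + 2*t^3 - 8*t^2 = (t + 4)*(t^3 - 2*t^2) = t*(t + 4)*(t^2 - 2*t) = t*(t - 2)*(t + 4)*(t)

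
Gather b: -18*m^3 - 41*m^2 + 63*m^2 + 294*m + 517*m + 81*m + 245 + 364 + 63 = -18*m^3 + 22*m^2 + 892*m + 672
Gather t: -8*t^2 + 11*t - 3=-8*t^2 + 11*t - 3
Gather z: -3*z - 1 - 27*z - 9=-30*z - 10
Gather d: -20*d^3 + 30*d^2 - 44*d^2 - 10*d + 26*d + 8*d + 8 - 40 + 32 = -20*d^3 - 14*d^2 + 24*d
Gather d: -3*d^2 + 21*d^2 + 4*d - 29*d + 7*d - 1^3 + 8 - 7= 18*d^2 - 18*d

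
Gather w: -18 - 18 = -36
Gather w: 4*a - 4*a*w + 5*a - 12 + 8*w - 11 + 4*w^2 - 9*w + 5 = 9*a + 4*w^2 + w*(-4*a - 1) - 18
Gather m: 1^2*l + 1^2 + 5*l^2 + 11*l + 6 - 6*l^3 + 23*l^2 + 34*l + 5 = -6*l^3 + 28*l^2 + 46*l + 12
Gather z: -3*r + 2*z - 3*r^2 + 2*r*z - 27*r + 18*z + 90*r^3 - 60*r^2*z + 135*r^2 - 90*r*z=90*r^3 + 132*r^2 - 30*r + z*(-60*r^2 - 88*r + 20)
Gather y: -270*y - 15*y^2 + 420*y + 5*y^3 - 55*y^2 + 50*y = 5*y^3 - 70*y^2 + 200*y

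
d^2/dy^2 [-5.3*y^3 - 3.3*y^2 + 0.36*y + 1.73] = -31.8*y - 6.6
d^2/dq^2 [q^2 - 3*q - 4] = 2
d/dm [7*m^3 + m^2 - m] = 21*m^2 + 2*m - 1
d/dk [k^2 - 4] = 2*k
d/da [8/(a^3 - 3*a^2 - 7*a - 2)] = 8*(-3*a^2 + 6*a + 7)/(-a^3 + 3*a^2 + 7*a + 2)^2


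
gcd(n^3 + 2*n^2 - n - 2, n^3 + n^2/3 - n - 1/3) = n^2 - 1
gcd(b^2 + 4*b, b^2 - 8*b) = b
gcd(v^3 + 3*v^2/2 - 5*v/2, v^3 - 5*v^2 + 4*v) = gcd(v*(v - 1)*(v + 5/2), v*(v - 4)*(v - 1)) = v^2 - v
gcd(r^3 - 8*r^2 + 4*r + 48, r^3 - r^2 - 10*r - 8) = r^2 - 2*r - 8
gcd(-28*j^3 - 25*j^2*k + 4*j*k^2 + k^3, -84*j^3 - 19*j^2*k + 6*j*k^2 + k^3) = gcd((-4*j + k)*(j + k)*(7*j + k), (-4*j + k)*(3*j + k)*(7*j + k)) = 28*j^2 - 3*j*k - k^2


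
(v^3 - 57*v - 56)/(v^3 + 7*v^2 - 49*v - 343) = (v^2 - 7*v - 8)/(v^2 - 49)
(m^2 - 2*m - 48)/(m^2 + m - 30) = (m - 8)/(m - 5)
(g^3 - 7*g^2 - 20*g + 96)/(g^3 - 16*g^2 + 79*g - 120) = (g + 4)/(g - 5)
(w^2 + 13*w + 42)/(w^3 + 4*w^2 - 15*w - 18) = (w + 7)/(w^2 - 2*w - 3)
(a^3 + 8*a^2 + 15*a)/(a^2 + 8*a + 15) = a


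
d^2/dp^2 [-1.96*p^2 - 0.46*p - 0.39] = -3.92000000000000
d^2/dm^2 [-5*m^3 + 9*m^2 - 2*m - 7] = 18 - 30*m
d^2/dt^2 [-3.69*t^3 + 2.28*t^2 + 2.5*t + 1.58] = 4.56 - 22.14*t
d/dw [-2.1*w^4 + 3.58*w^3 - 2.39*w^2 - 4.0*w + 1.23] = -8.4*w^3 + 10.74*w^2 - 4.78*w - 4.0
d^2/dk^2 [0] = 0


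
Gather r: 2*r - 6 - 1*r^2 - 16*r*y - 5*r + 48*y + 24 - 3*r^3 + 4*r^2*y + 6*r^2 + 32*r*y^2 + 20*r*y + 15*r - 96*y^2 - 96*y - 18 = -3*r^3 + r^2*(4*y + 5) + r*(32*y^2 + 4*y + 12) - 96*y^2 - 48*y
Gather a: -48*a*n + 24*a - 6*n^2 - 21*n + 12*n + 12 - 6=a*(24 - 48*n) - 6*n^2 - 9*n + 6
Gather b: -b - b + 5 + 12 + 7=24 - 2*b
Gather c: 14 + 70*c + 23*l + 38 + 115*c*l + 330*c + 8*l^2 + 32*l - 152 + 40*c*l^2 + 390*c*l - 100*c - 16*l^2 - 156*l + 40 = c*(40*l^2 + 505*l + 300) - 8*l^2 - 101*l - 60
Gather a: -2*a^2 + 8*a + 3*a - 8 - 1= -2*a^2 + 11*a - 9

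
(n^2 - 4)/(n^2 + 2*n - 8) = (n + 2)/(n + 4)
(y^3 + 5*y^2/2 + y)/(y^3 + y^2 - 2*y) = (y + 1/2)/(y - 1)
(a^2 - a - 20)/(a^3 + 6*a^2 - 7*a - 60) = (a - 5)/(a^2 + 2*a - 15)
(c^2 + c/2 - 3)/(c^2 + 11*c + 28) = (c^2 + c/2 - 3)/(c^2 + 11*c + 28)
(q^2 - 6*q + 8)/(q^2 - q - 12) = (q - 2)/(q + 3)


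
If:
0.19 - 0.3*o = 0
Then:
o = 0.63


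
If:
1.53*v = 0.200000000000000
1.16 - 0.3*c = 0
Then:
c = 3.87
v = 0.13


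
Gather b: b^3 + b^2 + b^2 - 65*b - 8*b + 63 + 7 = b^3 + 2*b^2 - 73*b + 70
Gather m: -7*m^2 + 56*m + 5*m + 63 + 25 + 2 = -7*m^2 + 61*m + 90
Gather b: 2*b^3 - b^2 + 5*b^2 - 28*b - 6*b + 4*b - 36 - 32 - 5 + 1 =2*b^3 + 4*b^2 - 30*b - 72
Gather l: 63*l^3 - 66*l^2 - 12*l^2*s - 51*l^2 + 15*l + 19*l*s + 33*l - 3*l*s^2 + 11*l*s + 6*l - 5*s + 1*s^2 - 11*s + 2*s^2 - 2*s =63*l^3 + l^2*(-12*s - 117) + l*(-3*s^2 + 30*s + 54) + 3*s^2 - 18*s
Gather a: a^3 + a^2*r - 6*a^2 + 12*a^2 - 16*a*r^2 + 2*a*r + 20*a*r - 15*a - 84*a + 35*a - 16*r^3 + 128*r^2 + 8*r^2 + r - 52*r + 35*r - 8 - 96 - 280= a^3 + a^2*(r + 6) + a*(-16*r^2 + 22*r - 64) - 16*r^3 + 136*r^2 - 16*r - 384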